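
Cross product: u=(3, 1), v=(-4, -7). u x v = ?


u x v = u_x*v_y - u_y*v_x = 3*(-7) - 1*(-4)
= (-21) - (-4) = -17

-17


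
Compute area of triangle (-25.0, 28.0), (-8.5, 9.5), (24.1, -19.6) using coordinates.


Area = |x_A(y_B-y_C) + x_B(y_C-y_A) + x_C(y_A-y_B)|/2
= |(-727.5) + 404.6 + 445.85|/2
= 122.95/2 = 61.475

61.475


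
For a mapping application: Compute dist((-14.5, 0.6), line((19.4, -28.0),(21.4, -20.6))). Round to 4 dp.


|cross product| = 308.06
|line direction| = sqrt(58.76) = 7.6655
Distance = 308.06/sqrt(58.76) = 40.1878

40.1878


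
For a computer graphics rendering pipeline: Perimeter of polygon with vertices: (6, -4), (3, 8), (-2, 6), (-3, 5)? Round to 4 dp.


Sides: (6, -4)->(3, 8): sqrt(153) = 12.369317, (3, 8)->(-2, 6): sqrt(29) = 5.385165, (-2, 6)->(-3, 5): sqrt(2) = 1.414214, (-3, 5)->(6, -4): sqrt(162) = 12.727922
Sum = 31.896618
Perimeter = 31.8966

31.8966


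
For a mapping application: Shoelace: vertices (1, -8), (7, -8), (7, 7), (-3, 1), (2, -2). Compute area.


Shoelace sum: (1*(-8) - 7*(-8)) + (7*7 - 7*(-8)) + (7*1 - (-3)*7) + ((-3)*(-2) - 2*1) + (2*(-8) - 1*(-2))
= 171
Area = |171|/2 = 85.5

85.5


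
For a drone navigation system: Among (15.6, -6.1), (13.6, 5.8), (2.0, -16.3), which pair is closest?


d(P0,P1) = 12.0669, d(P0,P2) = 17, d(P1,P2) = 24.9594
Closest: P0 and P1

Closest pair: (15.6, -6.1) and (13.6, 5.8), distance = 12.0669


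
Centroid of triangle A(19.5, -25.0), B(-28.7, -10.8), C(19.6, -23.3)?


Centroid = ((x_A+x_B+x_C)/3, (y_A+y_B+y_C)/3)
= ((19.5+(-28.7)+19.6)/3, ((-25)+(-10.8)+(-23.3))/3)
= (3.4667, -19.7)

(3.4667, -19.7)


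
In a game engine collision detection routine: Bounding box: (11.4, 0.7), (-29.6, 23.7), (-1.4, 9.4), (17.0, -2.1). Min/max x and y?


x range: [-29.6, 17]
y range: [-2.1, 23.7]
Bounding box: (-29.6,-2.1) to (17,23.7)

(-29.6,-2.1) to (17,23.7)


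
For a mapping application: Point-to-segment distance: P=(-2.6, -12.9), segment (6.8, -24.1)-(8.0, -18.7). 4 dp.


Project P onto AB: t = 1 (clamped to [0,1])
Closest point on segment: (8, -18.7)
Distance: 12.083

12.083


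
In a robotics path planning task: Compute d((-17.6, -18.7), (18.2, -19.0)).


dx=35.8, dy=-0.3
d^2 = 35.8^2 + (-0.3)^2 = 1281.73
d = sqrt(1281.73) = 35.8013

35.8013


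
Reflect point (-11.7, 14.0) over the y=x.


Reflection over y=x: (x,y) -> (y,x)
(-11.7, 14) -> (14, -11.7)

(14, -11.7)


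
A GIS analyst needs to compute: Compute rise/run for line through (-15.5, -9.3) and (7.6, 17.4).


slope = (y2-y1)/(x2-x1) = (17.4-(-9.3))/(7.6-(-15.5)) = 26.7/23.1 = 1.1558

1.1558


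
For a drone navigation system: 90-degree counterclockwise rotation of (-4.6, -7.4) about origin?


90° CCW: (x,y) -> (-y, x)
(-4.6,-7.4) -> (7.4, -4.6)

(7.4, -4.6)


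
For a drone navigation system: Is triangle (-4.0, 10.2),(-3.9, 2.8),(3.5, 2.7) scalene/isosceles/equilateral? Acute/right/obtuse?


Side lengths squared: AB^2=54.77, BC^2=54.77, CA^2=112.5
Sorted: [54.77, 54.77, 112.5]
By sides: Isosceles, By angles: Obtuse

Isosceles, Obtuse


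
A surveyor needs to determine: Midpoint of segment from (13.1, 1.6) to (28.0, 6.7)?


M = ((13.1+28)/2, (1.6+6.7)/2)
= (20.55, 4.15)

(20.55, 4.15)


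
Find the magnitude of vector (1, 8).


|u| = sqrt(1^2 + 8^2) = sqrt(65) = 8.0623

8.0623


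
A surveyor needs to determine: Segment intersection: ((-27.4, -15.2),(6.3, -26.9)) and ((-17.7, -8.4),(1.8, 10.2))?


Cross products: d1=47.82, d2=-807.15, d3=342.65, d4=1197.62
d1*d2 < 0 and d3*d4 < 0? no

No, they don't intersect


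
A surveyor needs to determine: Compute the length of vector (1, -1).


|u| = sqrt(1^2 + (-1)^2) = sqrt(2) = 1.4142

1.4142


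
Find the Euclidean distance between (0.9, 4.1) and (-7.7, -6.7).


dx=-8.6, dy=-10.8
d^2 = (-8.6)^2 + (-10.8)^2 = 190.6
d = sqrt(190.6) = 13.8058

13.8058


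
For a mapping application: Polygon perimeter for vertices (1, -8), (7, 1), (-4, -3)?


Sides: (1, -8)->(7, 1): sqrt(117) = 10.816654, (7, 1)->(-4, -3): sqrt(137) = 11.7047, (-4, -3)->(1, -8): sqrt(50) = 7.071068
Sum = 29.592422
Perimeter = 29.5924

29.5924


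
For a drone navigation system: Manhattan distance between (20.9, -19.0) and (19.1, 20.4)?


|20.9-19.1| + |(-19)-20.4| = 1.8 + 39.4 = 41.2

41.2


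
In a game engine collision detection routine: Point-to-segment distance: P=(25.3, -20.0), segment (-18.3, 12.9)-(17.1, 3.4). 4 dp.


Project P onto AB: t = 1 (clamped to [0,1])
Closest point on segment: (17.1, 3.4)
Distance: 24.7952

24.7952


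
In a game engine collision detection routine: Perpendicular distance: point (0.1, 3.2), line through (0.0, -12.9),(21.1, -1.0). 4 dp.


|cross product| = 338.52
|line direction| = sqrt(586.82) = 24.2244
Distance = 338.52/sqrt(586.82) = 13.9744

13.9744


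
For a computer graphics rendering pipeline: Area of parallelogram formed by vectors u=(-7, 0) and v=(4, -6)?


|u x v| = |(-7)*(-6) - 0*4|
= |42 - 0| = 42

42


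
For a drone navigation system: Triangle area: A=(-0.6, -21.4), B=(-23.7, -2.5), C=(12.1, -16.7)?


Area = |x_A(y_B-y_C) + x_B(y_C-y_A) + x_C(y_A-y_B)|/2
= |(-8.52) + (-111.39) + (-228.69)|/2
= 348.6/2 = 174.3

174.3


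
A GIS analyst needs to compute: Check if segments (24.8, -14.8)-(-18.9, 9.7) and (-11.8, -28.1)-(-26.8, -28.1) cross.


Cross products: d1=-199.5, d2=-567, d3=1477.91, d4=1845.41
d1*d2 < 0 and d3*d4 < 0? no

No, they don't intersect


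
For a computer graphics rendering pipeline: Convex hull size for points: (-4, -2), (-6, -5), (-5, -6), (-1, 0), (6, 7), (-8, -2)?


Convex hull vertices (CCW): (-8, -2), (-6, -5), (-5, -6), (6, 7)
Count = 4

4


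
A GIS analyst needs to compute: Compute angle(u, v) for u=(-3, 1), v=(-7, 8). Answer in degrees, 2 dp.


u.v = 29, |u| = sqrt(10) = 3.1623, |v| = sqrt(113) = 10.6301
cos(theta) = u.v/(|u||v|) = 29/sqrt(1130) = 0.862698
theta = acos(0.862698) = 30.38 degrees

30.38 degrees


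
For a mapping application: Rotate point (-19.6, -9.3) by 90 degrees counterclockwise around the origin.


90° CCW: (x,y) -> (-y, x)
(-19.6,-9.3) -> (9.3, -19.6)

(9.3, -19.6)


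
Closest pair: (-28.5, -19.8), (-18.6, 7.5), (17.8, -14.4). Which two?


d(P0,P1) = 29.0396, d(P0,P2) = 46.6138, d(P1,P2) = 42.4802
Closest: P0 and P1

Closest pair: (-28.5, -19.8) and (-18.6, 7.5), distance = 29.0396


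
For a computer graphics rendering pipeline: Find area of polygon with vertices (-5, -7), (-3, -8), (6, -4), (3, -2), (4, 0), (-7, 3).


Shoelace sum: ((-5)*(-8) - (-3)*(-7)) + ((-3)*(-4) - 6*(-8)) + (6*(-2) - 3*(-4)) + (3*0 - 4*(-2)) + (4*3 - (-7)*0) + ((-7)*(-7) - (-5)*3)
= 163
Area = |163|/2 = 81.5

81.5


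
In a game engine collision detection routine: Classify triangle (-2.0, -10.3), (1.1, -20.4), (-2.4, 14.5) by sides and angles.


Side lengths squared: AB^2=111.62, BC^2=1230.26, CA^2=615.2
Sorted: [111.62, 615.2, 1230.26]
By sides: Scalene, By angles: Obtuse

Scalene, Obtuse


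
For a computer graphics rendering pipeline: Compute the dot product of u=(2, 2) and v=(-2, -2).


u . v = u_x*v_x + u_y*v_y = 2*(-2) + 2*(-2)
= (-4) + (-4) = -8

-8


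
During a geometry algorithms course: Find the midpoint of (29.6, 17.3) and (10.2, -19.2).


M = ((29.6+10.2)/2, (17.3+(-19.2))/2)
= (19.9, -0.95)

(19.9, -0.95)


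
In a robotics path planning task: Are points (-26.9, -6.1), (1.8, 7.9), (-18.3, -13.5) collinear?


Cross product: (1.8-(-26.9))*((-13.5)-(-6.1)) - (7.9-(-6.1))*((-18.3)-(-26.9))
= -332.78

No, not collinear


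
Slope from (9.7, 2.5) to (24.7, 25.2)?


slope = (y2-y1)/(x2-x1) = (25.2-2.5)/(24.7-9.7) = 22.7/15 = 1.5133

1.5133


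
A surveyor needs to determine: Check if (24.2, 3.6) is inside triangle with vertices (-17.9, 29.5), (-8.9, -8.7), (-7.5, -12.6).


Cross products: AB x AP = 1375.12, BC x BP = 146.31, CA x CP = -1503.05
All same sign? no

No, outside


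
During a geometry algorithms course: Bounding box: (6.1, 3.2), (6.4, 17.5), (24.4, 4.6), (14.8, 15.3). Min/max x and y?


x range: [6.1, 24.4]
y range: [3.2, 17.5]
Bounding box: (6.1,3.2) to (24.4,17.5)

(6.1,3.2) to (24.4,17.5)


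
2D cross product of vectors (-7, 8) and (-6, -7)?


u x v = u_x*v_y - u_y*v_x = (-7)*(-7) - 8*(-6)
= 49 - (-48) = 97

97


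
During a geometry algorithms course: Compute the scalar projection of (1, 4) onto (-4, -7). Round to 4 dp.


u.v = -32, |v| = sqrt(65) = 8.0623
Scalar projection = u.v / |v| = -32 / sqrt(65) = -3.9691

-3.9691


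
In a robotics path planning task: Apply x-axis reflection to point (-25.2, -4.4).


Reflection over x-axis: (x,y) -> (x,-y)
(-25.2, -4.4) -> (-25.2, 4.4)

(-25.2, 4.4)


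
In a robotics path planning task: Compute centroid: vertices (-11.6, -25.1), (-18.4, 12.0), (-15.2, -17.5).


Centroid = ((x_A+x_B+x_C)/3, (y_A+y_B+y_C)/3)
= (((-11.6)+(-18.4)+(-15.2))/3, ((-25.1)+12+(-17.5))/3)
= (-15.0667, -10.2)

(-15.0667, -10.2)


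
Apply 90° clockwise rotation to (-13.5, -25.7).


90° CW: (x,y) -> (y, -x)
(-13.5,-25.7) -> (-25.7, 13.5)

(-25.7, 13.5)


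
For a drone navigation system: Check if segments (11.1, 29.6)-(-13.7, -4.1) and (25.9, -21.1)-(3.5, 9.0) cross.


Cross products: d1=-690.2, d2=811.16, d3=1756.12, d4=254.76
d1*d2 < 0 and d3*d4 < 0? no

No, they don't intersect


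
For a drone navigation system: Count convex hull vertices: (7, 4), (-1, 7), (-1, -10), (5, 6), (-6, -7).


Convex hull vertices (CCW): (-6, -7), (-1, -10), (7, 4), (5, 6), (-1, 7)
Count = 5

5


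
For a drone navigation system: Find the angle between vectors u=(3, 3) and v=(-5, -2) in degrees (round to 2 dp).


u.v = -21, |u| = sqrt(18) = 4.2426, |v| = sqrt(29) = 5.3852
cos(theta) = u.v/(|u||v|) = -21/sqrt(522) = -0.919145
theta = acos(-0.919145) = 156.8 degrees

156.8 degrees


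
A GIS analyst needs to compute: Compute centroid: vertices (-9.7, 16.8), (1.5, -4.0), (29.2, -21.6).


Centroid = ((x_A+x_B+x_C)/3, (y_A+y_B+y_C)/3)
= (((-9.7)+1.5+29.2)/3, (16.8+(-4)+(-21.6))/3)
= (7, -2.9333)

(7, -2.9333)


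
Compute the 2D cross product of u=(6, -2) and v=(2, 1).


u x v = u_x*v_y - u_y*v_x = 6*1 - (-2)*2
= 6 - (-4) = 10

10


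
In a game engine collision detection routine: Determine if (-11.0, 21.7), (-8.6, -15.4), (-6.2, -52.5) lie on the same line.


Cross product: ((-8.6)-(-11))*((-52.5)-21.7) - ((-15.4)-21.7)*((-6.2)-(-11))
= 0

Yes, collinear


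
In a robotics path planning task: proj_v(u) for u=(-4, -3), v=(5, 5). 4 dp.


u.v = -35, |v| = sqrt(50) = 7.0711
Scalar projection = u.v / |v| = -35 / sqrt(50) = -4.9497

-4.9497


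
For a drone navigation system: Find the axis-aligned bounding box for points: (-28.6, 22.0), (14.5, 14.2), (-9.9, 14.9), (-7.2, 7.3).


x range: [-28.6, 14.5]
y range: [7.3, 22]
Bounding box: (-28.6,7.3) to (14.5,22)

(-28.6,7.3) to (14.5,22)


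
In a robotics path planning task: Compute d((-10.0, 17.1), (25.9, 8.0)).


dx=35.9, dy=-9.1
d^2 = 35.9^2 + (-9.1)^2 = 1371.62
d = sqrt(1371.62) = 37.0354

37.0354


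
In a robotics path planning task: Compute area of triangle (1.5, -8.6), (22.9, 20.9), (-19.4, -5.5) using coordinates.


Area = |x_A(y_B-y_C) + x_B(y_C-y_A) + x_C(y_A-y_B)|/2
= |39.6 + 70.99 + 572.3|/2
= 682.89/2 = 341.445

341.445


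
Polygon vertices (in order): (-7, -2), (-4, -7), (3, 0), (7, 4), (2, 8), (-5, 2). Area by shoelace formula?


Shoelace sum: ((-7)*(-7) - (-4)*(-2)) + ((-4)*0 - 3*(-7)) + (3*4 - 7*0) + (7*8 - 2*4) + (2*2 - (-5)*8) + ((-5)*(-2) - (-7)*2)
= 190
Area = |190|/2 = 95

95


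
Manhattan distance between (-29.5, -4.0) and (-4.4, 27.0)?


|(-29.5)-(-4.4)| + |(-4)-27| = 25.1 + 31 = 56.1

56.1


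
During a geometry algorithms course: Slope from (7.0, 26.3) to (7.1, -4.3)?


slope = (y2-y1)/(x2-x1) = ((-4.3)-26.3)/(7.1-7) = (-30.6)/0.1 = -306

-306


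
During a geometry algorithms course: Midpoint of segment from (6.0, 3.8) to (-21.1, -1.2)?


M = ((6+(-21.1))/2, (3.8+(-1.2))/2)
= (-7.55, 1.3)

(-7.55, 1.3)


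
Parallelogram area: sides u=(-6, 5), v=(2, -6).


|u x v| = |(-6)*(-6) - 5*2|
= |36 - 10| = 26

26


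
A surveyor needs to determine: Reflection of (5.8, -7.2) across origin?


Reflection over origin: (x,y) -> (-x,-y)
(5.8, -7.2) -> (-5.8, 7.2)

(-5.8, 7.2)


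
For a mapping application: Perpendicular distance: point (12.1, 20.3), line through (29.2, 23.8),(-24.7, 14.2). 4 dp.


|cross product| = 24.49
|line direction| = sqrt(2997.37) = 54.7482
Distance = 24.49/sqrt(2997.37) = 0.4473

0.4473


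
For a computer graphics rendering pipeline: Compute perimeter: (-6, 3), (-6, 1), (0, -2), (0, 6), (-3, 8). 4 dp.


Sides: (-6, 3)->(-6, 1): sqrt(4) = 2, (-6, 1)->(0, -2): sqrt(45) = 6.708204, (0, -2)->(0, 6): sqrt(64) = 8, (0, 6)->(-3, 8): sqrt(13) = 3.605551, (-3, 8)->(-6, 3): sqrt(34) = 5.830952
Sum = 26.144707
Perimeter = 26.1447

26.1447


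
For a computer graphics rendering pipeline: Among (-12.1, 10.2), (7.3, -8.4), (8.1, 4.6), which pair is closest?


d(P0,P1) = 26.876, d(P0,P2) = 20.9619, d(P1,P2) = 13.0246
Closest: P1 and P2

Closest pair: (7.3, -8.4) and (8.1, 4.6), distance = 13.0246


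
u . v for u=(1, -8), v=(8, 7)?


u . v = u_x*v_x + u_y*v_y = 1*8 + (-8)*7
= 8 + (-56) = -48

-48


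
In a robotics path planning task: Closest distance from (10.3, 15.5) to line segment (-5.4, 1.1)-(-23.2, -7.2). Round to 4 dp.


Project P onto AB: t = 0 (clamped to [0,1])
Closest point on segment: (-5.4, 1.1)
Distance: 21.3038

21.3038


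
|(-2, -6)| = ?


|u| = sqrt((-2)^2 + (-6)^2) = sqrt(40) = 6.3246

6.3246


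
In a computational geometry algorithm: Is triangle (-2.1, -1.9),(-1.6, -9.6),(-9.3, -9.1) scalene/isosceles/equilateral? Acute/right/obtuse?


Side lengths squared: AB^2=59.54, BC^2=59.54, CA^2=103.68
Sorted: [59.54, 59.54, 103.68]
By sides: Isosceles, By angles: Acute

Isosceles, Acute


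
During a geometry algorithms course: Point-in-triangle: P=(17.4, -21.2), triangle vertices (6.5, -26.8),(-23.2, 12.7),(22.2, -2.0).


Cross products: AB x AP = -596.87, BC x BP = -942.24, CA x CP = 182.4
All same sign? no

No, outside


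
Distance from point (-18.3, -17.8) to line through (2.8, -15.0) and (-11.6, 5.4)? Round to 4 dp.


|cross product| = 470.76
|line direction| = sqrt(623.52) = 24.9704
Distance = 470.76/sqrt(623.52) = 18.8527

18.8527


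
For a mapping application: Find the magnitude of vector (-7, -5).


|u| = sqrt((-7)^2 + (-5)^2) = sqrt(74) = 8.6023

8.6023


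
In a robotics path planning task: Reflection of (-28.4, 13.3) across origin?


Reflection over origin: (x,y) -> (-x,-y)
(-28.4, 13.3) -> (28.4, -13.3)

(28.4, -13.3)


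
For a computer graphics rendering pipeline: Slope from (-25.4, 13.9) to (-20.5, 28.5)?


slope = (y2-y1)/(x2-x1) = (28.5-13.9)/((-20.5)-(-25.4)) = 14.6/4.9 = 2.9796

2.9796


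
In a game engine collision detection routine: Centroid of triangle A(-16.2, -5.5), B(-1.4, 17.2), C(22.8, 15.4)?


Centroid = ((x_A+x_B+x_C)/3, (y_A+y_B+y_C)/3)
= (((-16.2)+(-1.4)+22.8)/3, ((-5.5)+17.2+15.4)/3)
= (1.7333, 9.0333)

(1.7333, 9.0333)


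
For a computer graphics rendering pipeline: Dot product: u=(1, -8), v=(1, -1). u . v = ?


u . v = u_x*v_x + u_y*v_y = 1*1 + (-8)*(-1)
= 1 + 8 = 9

9


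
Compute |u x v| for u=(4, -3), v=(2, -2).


|u x v| = |4*(-2) - (-3)*2|
= |(-8) - (-6)| = 2

2


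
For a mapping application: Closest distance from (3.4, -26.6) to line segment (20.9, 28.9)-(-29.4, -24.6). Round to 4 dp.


Project P onto AB: t = 0.7139 (clamped to [0,1])
Closest point on segment: (-15.0083, -9.2927)
Distance: 25.2667

25.2667


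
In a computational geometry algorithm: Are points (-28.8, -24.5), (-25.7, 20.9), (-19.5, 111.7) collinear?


Cross product: ((-25.7)-(-28.8))*(111.7-(-24.5)) - (20.9-(-24.5))*((-19.5)-(-28.8))
= 0

Yes, collinear


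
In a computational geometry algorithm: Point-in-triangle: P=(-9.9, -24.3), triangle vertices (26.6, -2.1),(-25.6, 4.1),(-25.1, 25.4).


Cross products: AB x AP = 1385.14, BC x BP = -348.61, CA x CP = -2151.49
All same sign? no

No, outside


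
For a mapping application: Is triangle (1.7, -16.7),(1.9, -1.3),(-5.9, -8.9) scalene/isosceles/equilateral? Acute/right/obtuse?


Side lengths squared: AB^2=237.2, BC^2=118.6, CA^2=118.6
Sorted: [118.6, 118.6, 237.2]
By sides: Isosceles, By angles: Right

Isosceles, Right


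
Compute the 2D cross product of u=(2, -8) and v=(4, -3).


u x v = u_x*v_y - u_y*v_x = 2*(-3) - (-8)*4
= (-6) - (-32) = 26

26


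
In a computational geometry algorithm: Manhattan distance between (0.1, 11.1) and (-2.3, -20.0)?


|0.1-(-2.3)| + |11.1-(-20)| = 2.4 + 31.1 = 33.5

33.5


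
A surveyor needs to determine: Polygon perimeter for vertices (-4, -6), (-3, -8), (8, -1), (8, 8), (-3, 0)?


Sides: (-4, -6)->(-3, -8): sqrt(5) = 2.236068, (-3, -8)->(8, -1): sqrt(170) = 13.038405, (8, -1)->(8, 8): sqrt(81) = 9, (8, 8)->(-3, 0): sqrt(185) = 13.601471, (-3, 0)->(-4, -6): sqrt(37) = 6.082763
Sum = 43.958707
Perimeter = 43.9587

43.9587


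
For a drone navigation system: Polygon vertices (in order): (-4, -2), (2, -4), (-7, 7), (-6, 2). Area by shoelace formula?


Shoelace sum: ((-4)*(-4) - 2*(-2)) + (2*7 - (-7)*(-4)) + ((-7)*2 - (-6)*7) + ((-6)*(-2) - (-4)*2)
= 54
Area = |54|/2 = 27

27


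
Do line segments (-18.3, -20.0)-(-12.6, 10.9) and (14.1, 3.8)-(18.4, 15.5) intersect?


Cross products: d1=276.74, d2=342.92, d3=-865.5, d4=-931.68
d1*d2 < 0 and d3*d4 < 0? no

No, they don't intersect


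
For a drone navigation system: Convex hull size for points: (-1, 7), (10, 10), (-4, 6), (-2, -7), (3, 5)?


Convex hull vertices (CCW): (-4, 6), (-2, -7), (10, 10), (-1, 7)
Count = 4

4


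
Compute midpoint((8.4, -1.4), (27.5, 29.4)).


M = ((8.4+27.5)/2, ((-1.4)+29.4)/2)
= (17.95, 14)

(17.95, 14)


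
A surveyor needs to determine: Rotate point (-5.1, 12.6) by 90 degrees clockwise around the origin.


90° CW: (x,y) -> (y, -x)
(-5.1,12.6) -> (12.6, 5.1)

(12.6, 5.1)


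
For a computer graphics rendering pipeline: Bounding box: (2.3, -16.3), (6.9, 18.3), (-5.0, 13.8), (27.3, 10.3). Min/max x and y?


x range: [-5, 27.3]
y range: [-16.3, 18.3]
Bounding box: (-5,-16.3) to (27.3,18.3)

(-5,-16.3) to (27.3,18.3)


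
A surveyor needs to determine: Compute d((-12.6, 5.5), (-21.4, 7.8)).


dx=-8.8, dy=2.3
d^2 = (-8.8)^2 + 2.3^2 = 82.73
d = sqrt(82.73) = 9.0956

9.0956


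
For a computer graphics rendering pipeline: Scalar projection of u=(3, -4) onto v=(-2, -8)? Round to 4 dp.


u.v = 26, |v| = sqrt(68) = 8.2462
Scalar projection = u.v / |v| = 26 / sqrt(68) = 3.153

3.153


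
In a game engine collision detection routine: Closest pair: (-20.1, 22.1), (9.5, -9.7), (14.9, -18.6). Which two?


d(P0,P1) = 43.4442, d(P0,P2) = 53.6795, d(P1,P2) = 10.4101
Closest: P1 and P2

Closest pair: (9.5, -9.7) and (14.9, -18.6), distance = 10.4101


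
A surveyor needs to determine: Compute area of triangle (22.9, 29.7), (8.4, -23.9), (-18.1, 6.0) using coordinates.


Area = |x_A(y_B-y_C) + x_B(y_C-y_A) + x_C(y_A-y_B)|/2
= |(-684.71) + (-199.08) + (-970.16)|/2
= 1853.95/2 = 926.975

926.975


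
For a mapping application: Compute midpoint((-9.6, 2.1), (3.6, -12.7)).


M = (((-9.6)+3.6)/2, (2.1+(-12.7))/2)
= (-3, -5.3)

(-3, -5.3)


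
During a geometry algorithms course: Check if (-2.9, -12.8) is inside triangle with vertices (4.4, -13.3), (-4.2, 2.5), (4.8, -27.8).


Cross products: AB x AP = 111.04, BC x BP = -98.31, CA x CP = 105.65
All same sign? no

No, outside


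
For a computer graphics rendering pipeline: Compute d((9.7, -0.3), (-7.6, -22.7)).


dx=-17.3, dy=-22.4
d^2 = (-17.3)^2 + (-22.4)^2 = 801.05
d = sqrt(801.05) = 28.3028

28.3028


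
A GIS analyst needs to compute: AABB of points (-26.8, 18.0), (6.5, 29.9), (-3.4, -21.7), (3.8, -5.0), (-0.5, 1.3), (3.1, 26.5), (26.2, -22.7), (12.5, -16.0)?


x range: [-26.8, 26.2]
y range: [-22.7, 29.9]
Bounding box: (-26.8,-22.7) to (26.2,29.9)

(-26.8,-22.7) to (26.2,29.9)


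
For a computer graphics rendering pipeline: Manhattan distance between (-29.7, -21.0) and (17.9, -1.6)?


|(-29.7)-17.9| + |(-21)-(-1.6)| = 47.6 + 19.4 = 67

67


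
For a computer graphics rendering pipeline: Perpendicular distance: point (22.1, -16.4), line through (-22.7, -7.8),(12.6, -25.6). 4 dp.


|cross product| = 493.86
|line direction| = sqrt(1562.93) = 39.5339
Distance = 493.86/sqrt(1562.93) = 12.4921

12.4921


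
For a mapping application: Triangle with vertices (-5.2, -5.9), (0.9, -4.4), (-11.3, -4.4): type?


Side lengths squared: AB^2=39.46, BC^2=148.84, CA^2=39.46
Sorted: [39.46, 39.46, 148.84]
By sides: Isosceles, By angles: Obtuse

Isosceles, Obtuse


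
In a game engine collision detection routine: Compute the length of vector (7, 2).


|u| = sqrt(7^2 + 2^2) = sqrt(53) = 7.2801

7.2801


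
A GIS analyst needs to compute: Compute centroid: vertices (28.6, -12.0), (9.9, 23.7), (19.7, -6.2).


Centroid = ((x_A+x_B+x_C)/3, (y_A+y_B+y_C)/3)
= ((28.6+9.9+19.7)/3, ((-12)+23.7+(-6.2))/3)
= (19.4, 1.8333)

(19.4, 1.8333)


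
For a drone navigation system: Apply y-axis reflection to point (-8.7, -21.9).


Reflection over y-axis: (x,y) -> (-x,y)
(-8.7, -21.9) -> (8.7, -21.9)

(8.7, -21.9)


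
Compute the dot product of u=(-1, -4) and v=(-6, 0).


u . v = u_x*v_x + u_y*v_y = (-1)*(-6) + (-4)*0
= 6 + 0 = 6

6


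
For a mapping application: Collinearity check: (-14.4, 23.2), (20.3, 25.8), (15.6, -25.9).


Cross product: (20.3-(-14.4))*((-25.9)-23.2) - (25.8-23.2)*(15.6-(-14.4))
= -1781.77

No, not collinear


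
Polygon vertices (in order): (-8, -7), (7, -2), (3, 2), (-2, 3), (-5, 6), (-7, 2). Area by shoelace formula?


Shoelace sum: ((-8)*(-2) - 7*(-7)) + (7*2 - 3*(-2)) + (3*3 - (-2)*2) + ((-2)*6 - (-5)*3) + ((-5)*2 - (-7)*6) + ((-7)*(-7) - (-8)*2)
= 198
Area = |198|/2 = 99

99


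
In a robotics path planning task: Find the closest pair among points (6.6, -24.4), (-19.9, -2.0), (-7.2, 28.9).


d(P0,P1) = 34.6988, d(P0,P2) = 55.0575, d(P1,P2) = 33.4081
Closest: P1 and P2

Closest pair: (-19.9, -2.0) and (-7.2, 28.9), distance = 33.4081


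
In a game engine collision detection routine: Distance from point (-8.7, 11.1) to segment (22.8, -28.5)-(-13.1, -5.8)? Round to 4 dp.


Project P onto AB: t = 1 (clamped to [0,1])
Closest point on segment: (-13.1, -5.8)
Distance: 17.4634

17.4634


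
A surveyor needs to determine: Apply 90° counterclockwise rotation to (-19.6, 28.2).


90° CCW: (x,y) -> (-y, x)
(-19.6,28.2) -> (-28.2, -19.6)

(-28.2, -19.6)


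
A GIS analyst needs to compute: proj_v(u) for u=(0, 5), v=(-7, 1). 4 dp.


u.v = 5, |v| = sqrt(50) = 7.0711
Scalar projection = u.v / |v| = 5 / sqrt(50) = 0.7071

0.7071


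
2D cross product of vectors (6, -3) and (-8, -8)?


u x v = u_x*v_y - u_y*v_x = 6*(-8) - (-3)*(-8)
= (-48) - 24 = -72

-72


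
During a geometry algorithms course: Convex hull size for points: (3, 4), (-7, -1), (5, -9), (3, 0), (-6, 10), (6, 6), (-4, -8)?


Convex hull vertices (CCW): (-7, -1), (-4, -8), (5, -9), (6, 6), (-6, 10)
Count = 5

5


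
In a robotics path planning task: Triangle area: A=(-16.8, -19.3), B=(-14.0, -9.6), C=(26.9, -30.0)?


Area = |x_A(y_B-y_C) + x_B(y_C-y_A) + x_C(y_A-y_B)|/2
= |(-342.72) + 149.8 + (-260.93)|/2
= 453.85/2 = 226.925

226.925


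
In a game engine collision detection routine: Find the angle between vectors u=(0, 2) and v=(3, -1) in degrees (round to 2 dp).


u.v = -2, |u| = sqrt(4) = 2, |v| = sqrt(10) = 3.1623
cos(theta) = u.v/(|u||v|) = -2/sqrt(40) = -0.316228
theta = acos(-0.316228) = 108.43 degrees

108.43 degrees


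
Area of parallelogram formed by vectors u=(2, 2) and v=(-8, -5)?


|u x v| = |2*(-5) - 2*(-8)|
= |(-10) - (-16)| = 6

6


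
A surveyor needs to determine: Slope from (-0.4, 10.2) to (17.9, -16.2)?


slope = (y2-y1)/(x2-x1) = ((-16.2)-10.2)/(17.9-(-0.4)) = (-26.4)/18.3 = -1.4426

-1.4426


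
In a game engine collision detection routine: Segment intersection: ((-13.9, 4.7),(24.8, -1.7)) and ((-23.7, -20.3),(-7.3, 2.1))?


Cross products: d1=190.48, d2=-781.36, d3=-1030.22, d4=-58.38
d1*d2 < 0 and d3*d4 < 0? no

No, they don't intersect


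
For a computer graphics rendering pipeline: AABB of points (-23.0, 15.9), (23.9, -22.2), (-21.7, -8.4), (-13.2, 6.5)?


x range: [-23, 23.9]
y range: [-22.2, 15.9]
Bounding box: (-23,-22.2) to (23.9,15.9)

(-23,-22.2) to (23.9,15.9)


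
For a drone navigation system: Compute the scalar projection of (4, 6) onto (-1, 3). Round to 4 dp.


u.v = 14, |v| = sqrt(10) = 3.1623
Scalar projection = u.v / |v| = 14 / sqrt(10) = 4.4272

4.4272


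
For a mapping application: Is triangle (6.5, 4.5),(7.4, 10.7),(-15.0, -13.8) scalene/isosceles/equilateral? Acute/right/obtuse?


Side lengths squared: AB^2=39.25, BC^2=1102.01, CA^2=797.14
Sorted: [39.25, 797.14, 1102.01]
By sides: Scalene, By angles: Obtuse

Scalene, Obtuse


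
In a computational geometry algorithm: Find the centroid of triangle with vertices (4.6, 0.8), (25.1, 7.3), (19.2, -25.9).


Centroid = ((x_A+x_B+x_C)/3, (y_A+y_B+y_C)/3)
= ((4.6+25.1+19.2)/3, (0.8+7.3+(-25.9))/3)
= (16.3, -5.9333)

(16.3, -5.9333)


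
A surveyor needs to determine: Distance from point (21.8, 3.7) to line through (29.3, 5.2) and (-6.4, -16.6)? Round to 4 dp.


|cross product| = 109.95
|line direction| = sqrt(1749.73) = 41.8298
Distance = 109.95/sqrt(1749.73) = 2.6285

2.6285


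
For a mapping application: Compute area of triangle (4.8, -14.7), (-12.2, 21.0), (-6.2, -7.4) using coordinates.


Area = |x_A(y_B-y_C) + x_B(y_C-y_A) + x_C(y_A-y_B)|/2
= |136.32 + (-89.06) + 221.34|/2
= 268.6/2 = 134.3

134.3


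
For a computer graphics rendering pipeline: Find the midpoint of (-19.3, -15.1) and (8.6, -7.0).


M = (((-19.3)+8.6)/2, ((-15.1)+(-7))/2)
= (-5.35, -11.05)

(-5.35, -11.05)


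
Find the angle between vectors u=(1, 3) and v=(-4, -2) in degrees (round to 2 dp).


u.v = -10, |u| = sqrt(10) = 3.1623, |v| = sqrt(20) = 4.4721
cos(theta) = u.v/(|u||v|) = -10/sqrt(200) = -0.707107
theta = acos(-0.707107) = 135 degrees

135 degrees


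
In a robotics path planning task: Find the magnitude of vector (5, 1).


|u| = sqrt(5^2 + 1^2) = sqrt(26) = 5.099

5.099


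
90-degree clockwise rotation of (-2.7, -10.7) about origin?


90° CW: (x,y) -> (y, -x)
(-2.7,-10.7) -> (-10.7, 2.7)

(-10.7, 2.7)


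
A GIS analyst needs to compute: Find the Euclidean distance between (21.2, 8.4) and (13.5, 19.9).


dx=-7.7, dy=11.5
d^2 = (-7.7)^2 + 11.5^2 = 191.54
d = sqrt(191.54) = 13.8398

13.8398


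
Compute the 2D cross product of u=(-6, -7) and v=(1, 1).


u x v = u_x*v_y - u_y*v_x = (-6)*1 - (-7)*1
= (-6) - (-7) = 1

1


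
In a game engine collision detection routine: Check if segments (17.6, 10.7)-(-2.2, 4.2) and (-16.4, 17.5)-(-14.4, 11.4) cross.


Cross products: d1=193.8, d2=60.02, d3=-355.64, d4=-221.86
d1*d2 < 0 and d3*d4 < 0? no

No, they don't intersect


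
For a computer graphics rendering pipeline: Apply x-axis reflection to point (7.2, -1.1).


Reflection over x-axis: (x,y) -> (x,-y)
(7.2, -1.1) -> (7.2, 1.1)

(7.2, 1.1)


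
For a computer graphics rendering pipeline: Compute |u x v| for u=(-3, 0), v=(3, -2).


|u x v| = |(-3)*(-2) - 0*3|
= |6 - 0| = 6

6


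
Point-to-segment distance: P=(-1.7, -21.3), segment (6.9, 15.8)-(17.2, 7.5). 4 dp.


Project P onto AB: t = 1 (clamped to [0,1])
Closest point on segment: (17.2, 7.5)
Distance: 34.4478

34.4478


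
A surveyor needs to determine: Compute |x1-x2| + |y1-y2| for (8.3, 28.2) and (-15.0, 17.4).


|8.3-(-15)| + |28.2-17.4| = 23.3 + 10.8 = 34.1

34.1


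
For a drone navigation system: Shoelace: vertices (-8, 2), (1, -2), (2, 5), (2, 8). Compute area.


Shoelace sum: ((-8)*(-2) - 1*2) + (1*5 - 2*(-2)) + (2*8 - 2*5) + (2*2 - (-8)*8)
= 97
Area = |97|/2 = 48.5

48.5


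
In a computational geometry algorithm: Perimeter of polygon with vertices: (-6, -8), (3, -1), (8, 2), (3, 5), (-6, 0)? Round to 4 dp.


Sides: (-6, -8)->(3, -1): sqrt(130) = 11.401754, (3, -1)->(8, 2): sqrt(34) = 5.830952, (8, 2)->(3, 5): sqrt(34) = 5.830952, (3, 5)->(-6, 0): sqrt(106) = 10.29563, (-6, 0)->(-6, -8): sqrt(64) = 8
Sum = 41.359288
Perimeter = 41.3593

41.3593


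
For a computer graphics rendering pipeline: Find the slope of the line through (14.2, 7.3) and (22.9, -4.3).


slope = (y2-y1)/(x2-x1) = ((-4.3)-7.3)/(22.9-14.2) = (-11.6)/8.7 = -1.3333

-1.3333


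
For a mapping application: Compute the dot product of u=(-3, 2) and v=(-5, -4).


u . v = u_x*v_x + u_y*v_y = (-3)*(-5) + 2*(-4)
= 15 + (-8) = 7

7


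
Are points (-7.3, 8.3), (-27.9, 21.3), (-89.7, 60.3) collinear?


Cross product: ((-27.9)-(-7.3))*(60.3-8.3) - (21.3-8.3)*((-89.7)-(-7.3))
= 0

Yes, collinear


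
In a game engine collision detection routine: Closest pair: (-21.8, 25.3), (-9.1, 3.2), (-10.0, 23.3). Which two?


d(P0,P1) = 25.4892, d(P0,P2) = 11.9683, d(P1,P2) = 20.1201
Closest: P0 and P2

Closest pair: (-21.8, 25.3) and (-10.0, 23.3), distance = 11.9683


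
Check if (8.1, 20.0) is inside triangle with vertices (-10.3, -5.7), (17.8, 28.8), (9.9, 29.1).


Cross products: AB x AP = 87.37, BC x BP = 72.43, CA x CP = 121.18
All same sign? yes

Yes, inside


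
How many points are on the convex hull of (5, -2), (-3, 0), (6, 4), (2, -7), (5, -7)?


Convex hull vertices (CCW): (-3, 0), (2, -7), (5, -7), (6, 4)
Count = 4

4


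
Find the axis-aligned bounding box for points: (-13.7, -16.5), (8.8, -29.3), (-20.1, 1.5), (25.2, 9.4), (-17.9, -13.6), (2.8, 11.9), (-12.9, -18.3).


x range: [-20.1, 25.2]
y range: [-29.3, 11.9]
Bounding box: (-20.1,-29.3) to (25.2,11.9)

(-20.1,-29.3) to (25.2,11.9)


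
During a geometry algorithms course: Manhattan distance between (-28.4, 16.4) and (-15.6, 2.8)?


|(-28.4)-(-15.6)| + |16.4-2.8| = 12.8 + 13.6 = 26.4

26.4


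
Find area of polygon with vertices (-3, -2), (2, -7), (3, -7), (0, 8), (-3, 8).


Shoelace sum: ((-3)*(-7) - 2*(-2)) + (2*(-7) - 3*(-7)) + (3*8 - 0*(-7)) + (0*8 - (-3)*8) + ((-3)*(-2) - (-3)*8)
= 110
Area = |110|/2 = 55

55


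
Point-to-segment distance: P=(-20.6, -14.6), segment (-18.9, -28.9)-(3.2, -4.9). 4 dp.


Project P onto AB: t = 0.2871 (clamped to [0,1])
Closest point on segment: (-12.5543, -22.0087)
Distance: 10.9372

10.9372


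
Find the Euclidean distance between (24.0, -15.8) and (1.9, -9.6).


dx=-22.1, dy=6.2
d^2 = (-22.1)^2 + 6.2^2 = 526.85
d = sqrt(526.85) = 22.9532

22.9532


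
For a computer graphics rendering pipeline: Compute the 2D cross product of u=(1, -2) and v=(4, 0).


u x v = u_x*v_y - u_y*v_x = 1*0 - (-2)*4
= 0 - (-8) = 8

8


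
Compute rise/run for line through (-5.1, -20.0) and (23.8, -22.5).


slope = (y2-y1)/(x2-x1) = ((-22.5)-(-20))/(23.8-(-5.1)) = (-2.5)/28.9 = -0.0865

-0.0865


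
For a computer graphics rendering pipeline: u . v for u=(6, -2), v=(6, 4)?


u . v = u_x*v_x + u_y*v_y = 6*6 + (-2)*4
= 36 + (-8) = 28

28


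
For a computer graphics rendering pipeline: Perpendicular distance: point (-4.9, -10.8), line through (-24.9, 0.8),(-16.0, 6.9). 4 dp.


|cross product| = 225.24
|line direction| = sqrt(116.42) = 10.7898
Distance = 225.24/sqrt(116.42) = 20.8753

20.8753


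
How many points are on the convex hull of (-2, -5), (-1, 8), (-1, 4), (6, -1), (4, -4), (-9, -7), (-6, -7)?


Convex hull vertices (CCW): (-9, -7), (-6, -7), (4, -4), (6, -1), (-1, 8)
Count = 5

5


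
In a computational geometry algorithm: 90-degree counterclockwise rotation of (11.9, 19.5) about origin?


90° CCW: (x,y) -> (-y, x)
(11.9,19.5) -> (-19.5, 11.9)

(-19.5, 11.9)


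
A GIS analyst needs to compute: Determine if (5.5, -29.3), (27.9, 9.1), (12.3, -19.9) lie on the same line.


Cross product: (27.9-5.5)*((-19.9)-(-29.3)) - (9.1-(-29.3))*(12.3-5.5)
= -50.56

No, not collinear


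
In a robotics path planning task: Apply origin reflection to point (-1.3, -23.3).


Reflection over origin: (x,y) -> (-x,-y)
(-1.3, -23.3) -> (1.3, 23.3)

(1.3, 23.3)


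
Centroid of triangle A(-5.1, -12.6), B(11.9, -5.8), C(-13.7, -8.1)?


Centroid = ((x_A+x_B+x_C)/3, (y_A+y_B+y_C)/3)
= (((-5.1)+11.9+(-13.7))/3, ((-12.6)+(-5.8)+(-8.1))/3)
= (-2.3, -8.8333)

(-2.3, -8.8333)


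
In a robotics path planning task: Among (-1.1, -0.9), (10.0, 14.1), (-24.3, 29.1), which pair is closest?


d(P0,P1) = 18.6604, d(P0,P2) = 37.9241, d(P1,P2) = 37.4365
Closest: P0 and P1

Closest pair: (-1.1, -0.9) and (10.0, 14.1), distance = 18.6604


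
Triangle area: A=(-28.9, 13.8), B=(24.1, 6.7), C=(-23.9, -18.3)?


Area = |x_A(y_B-y_C) + x_B(y_C-y_A) + x_C(y_A-y_B)|/2
= |(-722.5) + (-773.61) + (-169.69)|/2
= 1665.8/2 = 832.9

832.9


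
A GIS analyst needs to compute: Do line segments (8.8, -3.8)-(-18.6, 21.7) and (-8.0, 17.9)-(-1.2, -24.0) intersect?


Cross products: d1=556.36, d2=-418.3, d3=-166.18, d4=808.48
d1*d2 < 0 and d3*d4 < 0? yes

Yes, they intersect


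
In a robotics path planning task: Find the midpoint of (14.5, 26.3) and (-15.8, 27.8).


M = ((14.5+(-15.8))/2, (26.3+27.8)/2)
= (-0.65, 27.05)

(-0.65, 27.05)


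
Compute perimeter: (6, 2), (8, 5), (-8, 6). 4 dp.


Sides: (6, 2)->(8, 5): sqrt(13) = 3.605551, (8, 5)->(-8, 6): sqrt(257) = 16.03122, (-8, 6)->(6, 2): sqrt(212) = 14.56022
Sum = 34.196991
Perimeter = 34.197

34.197


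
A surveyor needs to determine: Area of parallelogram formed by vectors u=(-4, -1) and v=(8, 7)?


|u x v| = |(-4)*7 - (-1)*8|
= |(-28) - (-8)| = 20

20


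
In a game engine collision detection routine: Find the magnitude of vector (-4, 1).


|u| = sqrt((-4)^2 + 1^2) = sqrt(17) = 4.1231

4.1231


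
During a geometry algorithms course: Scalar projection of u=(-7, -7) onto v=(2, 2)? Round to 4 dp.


u.v = -28, |v| = sqrt(8) = 2.8284
Scalar projection = u.v / |v| = -28 / sqrt(8) = -9.8995

-9.8995


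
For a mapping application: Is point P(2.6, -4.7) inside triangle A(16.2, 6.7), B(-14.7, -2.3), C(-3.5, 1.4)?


Cross products: AB x AP = 229.86, BC x BP = -90.89, CA x CP = -152.5
All same sign? no

No, outside


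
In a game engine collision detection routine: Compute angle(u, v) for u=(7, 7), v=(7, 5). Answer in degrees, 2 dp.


u.v = 84, |u| = sqrt(98) = 9.8995, |v| = sqrt(74) = 8.6023
cos(theta) = u.v/(|u||v|) = 84/sqrt(7252) = 0.986394
theta = acos(0.986394) = 9.46 degrees

9.46 degrees


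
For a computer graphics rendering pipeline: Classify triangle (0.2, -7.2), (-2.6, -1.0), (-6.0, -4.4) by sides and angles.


Side lengths squared: AB^2=46.28, BC^2=23.12, CA^2=46.28
Sorted: [23.12, 46.28, 46.28]
By sides: Isosceles, By angles: Acute

Isosceles, Acute


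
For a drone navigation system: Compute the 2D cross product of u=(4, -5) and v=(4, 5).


u x v = u_x*v_y - u_y*v_x = 4*5 - (-5)*4
= 20 - (-20) = 40

40


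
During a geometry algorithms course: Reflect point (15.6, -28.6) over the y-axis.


Reflection over y-axis: (x,y) -> (-x,y)
(15.6, -28.6) -> (-15.6, -28.6)

(-15.6, -28.6)


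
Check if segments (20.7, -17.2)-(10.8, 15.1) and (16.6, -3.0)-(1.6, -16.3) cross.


Cross products: d1=267.53, d2=-348.64, d3=-8.15, d4=608.02
d1*d2 < 0 and d3*d4 < 0? yes

Yes, they intersect


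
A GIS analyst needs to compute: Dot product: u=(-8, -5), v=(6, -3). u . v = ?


u . v = u_x*v_x + u_y*v_y = (-8)*6 + (-5)*(-3)
= (-48) + 15 = -33

-33


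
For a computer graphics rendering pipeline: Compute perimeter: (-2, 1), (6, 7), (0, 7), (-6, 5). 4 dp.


Sides: (-2, 1)->(6, 7): sqrt(100) = 10, (6, 7)->(0, 7): sqrt(36) = 6, (0, 7)->(-6, 5): sqrt(40) = 6.324555, (-6, 5)->(-2, 1): sqrt(32) = 5.656854
Sum = 27.981409
Perimeter = 27.9814

27.9814


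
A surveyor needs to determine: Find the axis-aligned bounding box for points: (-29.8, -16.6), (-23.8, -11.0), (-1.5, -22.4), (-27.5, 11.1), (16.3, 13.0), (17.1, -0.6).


x range: [-29.8, 17.1]
y range: [-22.4, 13]
Bounding box: (-29.8,-22.4) to (17.1,13)

(-29.8,-22.4) to (17.1,13)


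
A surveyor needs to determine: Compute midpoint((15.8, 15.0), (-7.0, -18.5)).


M = ((15.8+(-7))/2, (15+(-18.5))/2)
= (4.4, -1.75)

(4.4, -1.75)


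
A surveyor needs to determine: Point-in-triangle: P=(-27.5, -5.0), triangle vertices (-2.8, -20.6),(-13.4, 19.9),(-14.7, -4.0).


Cross products: AB x AP = 834.99, BC x BP = -304.62, CA x CP = -224.38
All same sign? no

No, outside


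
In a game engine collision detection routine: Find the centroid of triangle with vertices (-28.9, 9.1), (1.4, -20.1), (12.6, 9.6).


Centroid = ((x_A+x_B+x_C)/3, (y_A+y_B+y_C)/3)
= (((-28.9)+1.4+12.6)/3, (9.1+(-20.1)+9.6)/3)
= (-4.9667, -0.4667)

(-4.9667, -0.4667)


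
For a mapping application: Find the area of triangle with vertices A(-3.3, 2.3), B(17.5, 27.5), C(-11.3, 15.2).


Area = |x_A(y_B-y_C) + x_B(y_C-y_A) + x_C(y_A-y_B)|/2
= |(-40.59) + 225.75 + 284.76|/2
= 469.92/2 = 234.96

234.96


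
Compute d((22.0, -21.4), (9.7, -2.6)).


dx=-12.3, dy=18.8
d^2 = (-12.3)^2 + 18.8^2 = 504.73
d = sqrt(504.73) = 22.4662

22.4662


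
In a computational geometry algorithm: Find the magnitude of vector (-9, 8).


|u| = sqrt((-9)^2 + 8^2) = sqrt(145) = 12.0416

12.0416


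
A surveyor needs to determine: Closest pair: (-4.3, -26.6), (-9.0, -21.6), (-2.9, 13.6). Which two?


d(P0,P1) = 6.8622, d(P0,P2) = 40.2244, d(P1,P2) = 35.7246
Closest: P0 and P1

Closest pair: (-4.3, -26.6) and (-9.0, -21.6), distance = 6.8622


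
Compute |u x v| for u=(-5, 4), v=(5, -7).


|u x v| = |(-5)*(-7) - 4*5|
= |35 - 20| = 15

15


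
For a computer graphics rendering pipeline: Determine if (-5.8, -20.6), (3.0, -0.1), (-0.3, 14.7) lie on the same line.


Cross product: (3-(-5.8))*(14.7-(-20.6)) - ((-0.1)-(-20.6))*((-0.3)-(-5.8))
= 197.89

No, not collinear


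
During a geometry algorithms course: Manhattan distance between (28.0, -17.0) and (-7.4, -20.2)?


|28-(-7.4)| + |(-17)-(-20.2)| = 35.4 + 3.2 = 38.6

38.6


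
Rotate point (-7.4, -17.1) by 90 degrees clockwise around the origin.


90° CW: (x,y) -> (y, -x)
(-7.4,-17.1) -> (-17.1, 7.4)

(-17.1, 7.4)


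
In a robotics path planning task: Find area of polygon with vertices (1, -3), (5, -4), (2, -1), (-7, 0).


Shoelace sum: (1*(-4) - 5*(-3)) + (5*(-1) - 2*(-4)) + (2*0 - (-7)*(-1)) + ((-7)*(-3) - 1*0)
= 28
Area = |28|/2 = 14

14


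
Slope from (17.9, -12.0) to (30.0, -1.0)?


slope = (y2-y1)/(x2-x1) = ((-1)-(-12))/(30-17.9) = 11/12.1 = 0.9091

0.9091


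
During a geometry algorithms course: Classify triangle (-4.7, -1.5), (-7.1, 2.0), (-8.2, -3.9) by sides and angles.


Side lengths squared: AB^2=18.01, BC^2=36.02, CA^2=18.01
Sorted: [18.01, 18.01, 36.02]
By sides: Isosceles, By angles: Right

Isosceles, Right


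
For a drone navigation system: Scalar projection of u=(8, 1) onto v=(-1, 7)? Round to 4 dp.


u.v = -1, |v| = sqrt(50) = 7.0711
Scalar projection = u.v / |v| = -1 / sqrt(50) = -0.1414

-0.1414


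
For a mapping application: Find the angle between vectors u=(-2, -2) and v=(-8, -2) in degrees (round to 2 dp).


u.v = 20, |u| = sqrt(8) = 2.8284, |v| = sqrt(68) = 8.2462
cos(theta) = u.v/(|u||v|) = 20/sqrt(544) = 0.857493
theta = acos(0.857493) = 30.96 degrees

30.96 degrees


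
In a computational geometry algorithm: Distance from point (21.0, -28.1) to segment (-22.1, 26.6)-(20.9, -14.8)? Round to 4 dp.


Project P onto AB: t = 1 (clamped to [0,1])
Closest point on segment: (20.9, -14.8)
Distance: 13.3004

13.3004
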